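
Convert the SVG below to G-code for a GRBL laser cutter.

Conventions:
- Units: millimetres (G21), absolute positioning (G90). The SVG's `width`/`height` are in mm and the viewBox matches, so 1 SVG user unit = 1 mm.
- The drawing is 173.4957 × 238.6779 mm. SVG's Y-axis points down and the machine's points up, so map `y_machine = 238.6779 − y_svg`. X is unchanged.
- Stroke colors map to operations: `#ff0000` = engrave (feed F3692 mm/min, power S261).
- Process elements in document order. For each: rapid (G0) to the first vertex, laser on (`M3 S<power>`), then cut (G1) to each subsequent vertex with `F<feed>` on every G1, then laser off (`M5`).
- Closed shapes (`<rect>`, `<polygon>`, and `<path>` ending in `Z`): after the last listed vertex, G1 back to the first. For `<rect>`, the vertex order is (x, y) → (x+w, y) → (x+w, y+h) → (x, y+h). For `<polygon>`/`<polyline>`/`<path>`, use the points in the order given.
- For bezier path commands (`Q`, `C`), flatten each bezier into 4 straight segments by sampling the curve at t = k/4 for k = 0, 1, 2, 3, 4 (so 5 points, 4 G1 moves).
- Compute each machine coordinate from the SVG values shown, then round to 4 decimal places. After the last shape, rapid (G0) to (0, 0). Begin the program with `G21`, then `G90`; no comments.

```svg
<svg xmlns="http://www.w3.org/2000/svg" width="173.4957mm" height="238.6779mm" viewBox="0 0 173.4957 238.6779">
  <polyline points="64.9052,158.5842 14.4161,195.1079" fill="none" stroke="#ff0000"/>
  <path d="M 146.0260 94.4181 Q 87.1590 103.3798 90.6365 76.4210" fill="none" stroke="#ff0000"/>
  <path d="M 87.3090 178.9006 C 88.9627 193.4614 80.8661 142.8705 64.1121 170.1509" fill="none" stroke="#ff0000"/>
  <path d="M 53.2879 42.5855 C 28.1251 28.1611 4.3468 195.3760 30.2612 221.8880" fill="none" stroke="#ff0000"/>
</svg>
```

G21
G90
G0 X64.9052 Y80.0937
M3 S261
G1 X14.4161 Y43.5700 F3692
M5
G0 X146.0260 Y144.2598
M3 S261
G1 X120.4890 Y142.0240 F3692
G1 X102.7451 Y144.2782 F3692
G1 X92.7943 Y151.0225 F3692
G1 X90.6365 Y162.2569 F3692
M5
G0 X87.3090 Y59.7773
M3 S261
G1 X86.7382 Y58.8379 F3692
G1 X82.6134 Y68.9220 F3692
G1 X75.0373 Y76.6212 F3692
G1 X64.1121 Y68.5270 F3692
M5
G0 X53.2879 Y196.0924
M3 S261
G1 X35.4302 Y177.8899 F3692
G1 X22.6206 Y121.7923 F3692
G1 X19.3880 Y58.0191 F3692
G1 X30.2612 Y16.7899 F3692
M5
G0 X0.0000 Y0.0000

Since the viewBox matches the mm dimensions, user units are millimetres directly. The only transform is the Y-flip y_m = 238.6779 − y_svg.

Shape 1 is a line segment drawn with `<polyline>`. Its stroke #ff0000 means engrave at S261, F3692. After flipping Y the toolpath is (64.9052,80.0937) → (14.4161,43.5700).

Shape 2 is a quadratic bezier drawn with `<path>`. Its stroke #ff0000 means engrave at S261, F3692. After flipping Y the toolpath is (146.0260,144.2598) → (120.4890,142.0240) → (102.7451,144.2782) → (92.7943,151.0225) → (90.6365,162.2569).

Shape 3 is a cubic bezier drawn with `<path>`. Its stroke #ff0000 means engrave at S261, F3692. After flipping Y the toolpath is (87.3090,59.7773) → (86.7382,58.8379) → (82.6134,68.9220) → (75.0373,76.6212) → (64.1121,68.5270).

Shape 4 is a cubic bezier drawn with `<path>`. Its stroke #ff0000 means engrave at S261, F3692. After flipping Y the toolpath is (53.2879,196.0924) → (35.4302,177.8899) → (22.6206,121.7923) → (19.3880,58.0191) → (30.2612,16.7899).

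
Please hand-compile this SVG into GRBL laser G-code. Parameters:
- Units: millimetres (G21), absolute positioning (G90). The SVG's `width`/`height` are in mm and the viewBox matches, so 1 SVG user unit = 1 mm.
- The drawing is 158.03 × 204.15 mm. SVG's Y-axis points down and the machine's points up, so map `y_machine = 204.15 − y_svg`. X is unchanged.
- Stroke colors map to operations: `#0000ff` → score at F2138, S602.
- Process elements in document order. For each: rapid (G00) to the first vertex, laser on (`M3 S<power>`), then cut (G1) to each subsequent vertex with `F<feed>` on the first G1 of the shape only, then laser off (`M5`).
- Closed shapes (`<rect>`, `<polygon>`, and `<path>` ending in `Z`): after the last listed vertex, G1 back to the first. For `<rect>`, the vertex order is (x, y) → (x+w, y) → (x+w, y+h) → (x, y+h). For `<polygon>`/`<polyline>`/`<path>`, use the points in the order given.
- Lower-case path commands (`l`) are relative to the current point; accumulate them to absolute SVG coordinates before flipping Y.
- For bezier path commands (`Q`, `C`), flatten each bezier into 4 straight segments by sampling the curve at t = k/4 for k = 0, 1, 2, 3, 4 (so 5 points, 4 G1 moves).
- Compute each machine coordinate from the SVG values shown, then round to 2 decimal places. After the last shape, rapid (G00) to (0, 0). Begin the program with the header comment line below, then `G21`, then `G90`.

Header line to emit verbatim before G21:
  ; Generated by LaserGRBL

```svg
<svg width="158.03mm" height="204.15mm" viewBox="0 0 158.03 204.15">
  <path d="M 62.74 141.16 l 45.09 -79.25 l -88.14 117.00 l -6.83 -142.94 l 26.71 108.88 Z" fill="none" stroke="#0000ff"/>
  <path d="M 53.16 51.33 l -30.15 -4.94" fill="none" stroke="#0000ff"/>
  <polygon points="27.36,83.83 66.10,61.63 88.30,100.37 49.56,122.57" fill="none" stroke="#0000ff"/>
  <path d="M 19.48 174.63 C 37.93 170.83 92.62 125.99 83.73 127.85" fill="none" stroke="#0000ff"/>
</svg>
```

1 u = 1 mm; y_m = 204.15 − y.

[1] `<path>` closed polygon, #0000ff→score S602 F2138: (62.74,62.99) → (107.83,142.24) → (19.69,25.24) → (12.86,168.18) → (39.57,59.30) → (62.74,62.99) (closed)

[2] `<path>` line segment, #0000ff→score S602 F2138: (53.16,152.82) → (23.01,157.76)

[3] `<polygon>` regular polygon, #0000ff→score S602 F2138: (27.36,120.32) → (66.10,142.52) → (88.30,103.78) → (49.56,81.58) → (27.36,120.32) (closed)

[4] `<path>` cubic bezier, #0000ff→score S602 F2138: (19.48,29.52) → (38.55,38.69) → (61.86,55.03) → (80.04,70.31) → (83.73,76.30)

; Generated by LaserGRBL
G21
G90
G00 X62.74 Y62.99
M3 S602
G1 X107.83 Y142.24 F2138
G1 X19.69 Y25.24
G1 X12.86 Y168.18
G1 X39.57 Y59.30
G1 X62.74 Y62.99
M5
G00 X53.16 Y152.82
M3 S602
G1 X23.01 Y157.76 F2138
M5
G00 X27.36 Y120.32
M3 S602
G1 X66.10 Y142.52 F2138
G1 X88.30 Y103.78
G1 X49.56 Y81.58
G1 X27.36 Y120.32
M5
G00 X19.48 Y29.52
M3 S602
G1 X38.55 Y38.69 F2138
G1 X61.86 Y55.03
G1 X80.04 Y70.31
G1 X83.73 Y76.30
M5
G00 X0.00 Y0.00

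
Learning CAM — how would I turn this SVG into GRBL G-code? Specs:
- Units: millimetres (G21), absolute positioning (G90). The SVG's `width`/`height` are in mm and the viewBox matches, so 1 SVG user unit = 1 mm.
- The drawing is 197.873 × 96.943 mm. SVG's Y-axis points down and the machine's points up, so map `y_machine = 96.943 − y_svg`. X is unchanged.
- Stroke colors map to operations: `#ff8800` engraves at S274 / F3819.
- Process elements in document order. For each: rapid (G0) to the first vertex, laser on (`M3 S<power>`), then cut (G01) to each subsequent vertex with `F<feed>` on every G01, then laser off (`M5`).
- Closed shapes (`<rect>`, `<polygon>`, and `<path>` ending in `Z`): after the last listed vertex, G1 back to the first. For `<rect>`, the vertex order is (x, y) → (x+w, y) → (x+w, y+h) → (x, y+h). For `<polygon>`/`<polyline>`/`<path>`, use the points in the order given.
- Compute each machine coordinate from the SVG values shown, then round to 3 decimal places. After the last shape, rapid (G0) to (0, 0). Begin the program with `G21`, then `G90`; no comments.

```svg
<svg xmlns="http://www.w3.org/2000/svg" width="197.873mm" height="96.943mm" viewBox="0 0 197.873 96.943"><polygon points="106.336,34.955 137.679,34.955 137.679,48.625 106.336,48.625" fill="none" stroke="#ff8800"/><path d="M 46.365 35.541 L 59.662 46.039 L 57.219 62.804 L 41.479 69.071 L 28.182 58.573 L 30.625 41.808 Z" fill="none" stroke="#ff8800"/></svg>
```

Since the viewBox matches the mm dimensions, user units are millimetres directly. The only transform is the Y-flip y_m = 96.943 − y_svg.

Shape 1 is a rectangle drawn with `<polygon>`. Its stroke #ff8800 means engrave at S274, F3819. After flipping Y the toolpath is (106.336,61.988) → (137.679,61.988) → (137.679,48.318) → (106.336,48.318) → (106.336,61.988), returning to the start.

Shape 2 is a regular polygon drawn with `<path>`. Its stroke #ff8800 means engrave at S274, F3819. After flipping Y the toolpath is (46.365,61.402) → (59.662,50.904) → (57.219,34.139) → (41.479,27.872) → (28.182,38.370) → (30.625,55.135) → (46.365,61.402), returning to the start.

G21
G90
G0 X106.336 Y61.988
M3 S274
G01 X137.679 Y61.988 F3819
G01 X137.679 Y48.318 F3819
G01 X106.336 Y48.318 F3819
G01 X106.336 Y61.988 F3819
M5
G0 X46.365 Y61.402
M3 S274
G01 X59.662 Y50.904 F3819
G01 X57.219 Y34.139 F3819
G01 X41.479 Y27.872 F3819
G01 X28.182 Y38.370 F3819
G01 X30.625 Y55.135 F3819
G01 X46.365 Y61.402 F3819
M5
G0 X0.000 Y0.000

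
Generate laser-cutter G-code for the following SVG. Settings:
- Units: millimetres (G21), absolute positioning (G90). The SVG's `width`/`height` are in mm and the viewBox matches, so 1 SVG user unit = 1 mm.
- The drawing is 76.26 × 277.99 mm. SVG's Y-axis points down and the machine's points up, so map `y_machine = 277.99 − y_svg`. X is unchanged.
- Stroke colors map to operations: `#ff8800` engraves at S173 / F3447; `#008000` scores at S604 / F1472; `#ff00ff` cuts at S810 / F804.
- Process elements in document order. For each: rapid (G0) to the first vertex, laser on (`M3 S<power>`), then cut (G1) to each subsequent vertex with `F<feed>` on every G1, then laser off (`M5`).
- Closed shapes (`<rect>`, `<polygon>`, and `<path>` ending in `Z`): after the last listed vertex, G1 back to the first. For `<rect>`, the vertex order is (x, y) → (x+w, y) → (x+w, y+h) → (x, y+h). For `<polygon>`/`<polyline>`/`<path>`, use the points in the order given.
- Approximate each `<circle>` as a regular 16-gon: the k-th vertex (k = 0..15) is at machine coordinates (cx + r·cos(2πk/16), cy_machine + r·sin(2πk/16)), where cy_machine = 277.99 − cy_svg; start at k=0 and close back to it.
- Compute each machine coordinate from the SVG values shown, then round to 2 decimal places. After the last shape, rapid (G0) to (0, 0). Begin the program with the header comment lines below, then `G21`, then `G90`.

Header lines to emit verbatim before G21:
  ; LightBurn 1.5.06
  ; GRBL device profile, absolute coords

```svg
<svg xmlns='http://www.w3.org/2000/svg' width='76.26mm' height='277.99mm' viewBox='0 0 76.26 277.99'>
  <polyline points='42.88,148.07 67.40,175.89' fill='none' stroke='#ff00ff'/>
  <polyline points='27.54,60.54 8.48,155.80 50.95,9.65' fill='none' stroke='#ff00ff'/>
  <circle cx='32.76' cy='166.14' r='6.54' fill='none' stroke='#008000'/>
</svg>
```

Since the viewBox matches the mm dimensions, user units are millimetres directly. The only transform is the Y-flip y_m = 277.99 − y_svg.

Shape 1 is a line segment drawn with `<polyline>`. Its stroke #ff00ff means cut at S810, F804. After flipping Y the toolpath is (42.88,129.92) → (67.40,102.10).

Shape 2 is a open polyline drawn with `<polyline>`. Its stroke #ff00ff means cut at S810, F804. After flipping Y the toolpath is (27.54,217.45) → (8.48,122.19) → (50.95,268.34).

Shape 3 is a circle drawn with `<circle>`. Its stroke #008000 means score at S604, F1472. After flipping Y the toolpath is (39.30,111.85) → (38.80,114.35) → (37.38,116.47) → (35.26,117.89) → (32.76,118.39) → (30.26,117.89) → (28.14,116.47) → (26.72,114.35) → (26.22,111.85) → (26.72,109.35) → (28.14,107.23) → (30.26,105.81) → (32.76,105.31) → (35.26,105.81) → (37.38,107.23) → (38.80,109.35) → (39.30,111.85), returning to the start.

; LightBurn 1.5.06
; GRBL device profile, absolute coords
G21
G90
G0 X42.88 Y129.92
M3 S810
G1 X67.40 Y102.10 F804
M5
G0 X27.54 Y217.45
M3 S810
G1 X8.48 Y122.19 F804
G1 X50.95 Y268.34 F804
M5
G0 X39.30 Y111.85
M3 S604
G1 X38.80 Y114.35 F1472
G1 X37.38 Y116.47 F1472
G1 X35.26 Y117.89 F1472
G1 X32.76 Y118.39 F1472
G1 X30.26 Y117.89 F1472
G1 X28.14 Y116.47 F1472
G1 X26.72 Y114.35 F1472
G1 X26.22 Y111.85 F1472
G1 X26.72 Y109.35 F1472
G1 X28.14 Y107.23 F1472
G1 X30.26 Y105.81 F1472
G1 X32.76 Y105.31 F1472
G1 X35.26 Y105.81 F1472
G1 X37.38 Y107.23 F1472
G1 X38.80 Y109.35 F1472
G1 X39.30 Y111.85 F1472
M5
G0 X0.00 Y0.00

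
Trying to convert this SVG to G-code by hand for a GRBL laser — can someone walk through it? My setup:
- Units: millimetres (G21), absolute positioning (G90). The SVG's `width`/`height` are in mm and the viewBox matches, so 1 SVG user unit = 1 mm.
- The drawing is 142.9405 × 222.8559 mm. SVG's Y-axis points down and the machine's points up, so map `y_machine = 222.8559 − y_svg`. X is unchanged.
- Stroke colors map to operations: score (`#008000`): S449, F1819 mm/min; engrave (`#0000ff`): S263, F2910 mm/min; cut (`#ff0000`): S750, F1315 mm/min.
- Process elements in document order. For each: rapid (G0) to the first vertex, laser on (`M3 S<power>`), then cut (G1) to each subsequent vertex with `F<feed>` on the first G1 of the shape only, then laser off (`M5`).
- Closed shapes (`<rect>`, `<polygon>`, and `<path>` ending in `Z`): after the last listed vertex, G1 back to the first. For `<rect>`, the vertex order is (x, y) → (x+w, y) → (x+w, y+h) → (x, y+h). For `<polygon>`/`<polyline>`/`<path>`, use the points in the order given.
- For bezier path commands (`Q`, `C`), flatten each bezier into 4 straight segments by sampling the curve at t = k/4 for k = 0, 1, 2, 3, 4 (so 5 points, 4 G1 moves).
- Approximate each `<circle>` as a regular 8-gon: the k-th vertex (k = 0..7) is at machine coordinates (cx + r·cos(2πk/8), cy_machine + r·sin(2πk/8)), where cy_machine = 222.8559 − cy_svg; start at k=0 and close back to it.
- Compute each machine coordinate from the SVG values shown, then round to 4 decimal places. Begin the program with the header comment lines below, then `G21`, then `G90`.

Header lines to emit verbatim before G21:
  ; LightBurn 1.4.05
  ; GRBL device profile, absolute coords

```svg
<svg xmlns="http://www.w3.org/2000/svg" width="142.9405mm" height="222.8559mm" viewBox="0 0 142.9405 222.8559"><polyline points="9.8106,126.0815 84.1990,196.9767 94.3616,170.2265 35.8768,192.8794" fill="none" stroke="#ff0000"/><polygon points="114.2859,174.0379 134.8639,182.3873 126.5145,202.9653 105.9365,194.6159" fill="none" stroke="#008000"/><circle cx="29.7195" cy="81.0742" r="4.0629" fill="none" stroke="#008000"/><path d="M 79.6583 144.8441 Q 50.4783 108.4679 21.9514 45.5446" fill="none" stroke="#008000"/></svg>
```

Since the viewBox matches the mm dimensions, user units are millimetres directly. The only transform is the Y-flip y_m = 222.8559 − y_svg.

Shape 1 is a open polyline drawn with `<polyline>`. Its stroke #ff0000 means cut at S750, F1315. After flipping Y the toolpath is (9.8106,96.7744) → (84.1990,25.8792) → (94.3616,52.6294) → (35.8768,29.9765).

Shape 2 is a regular polygon drawn with `<polygon>`. Its stroke #008000 means score at S449, F1819. After flipping Y the toolpath is (114.2859,48.8180) → (134.8639,40.4686) → (126.5145,19.8906) → (105.9365,28.2400) → (114.2859,48.8180), returning to the start.

Shape 3 is a circle drawn with `<circle>`. Its stroke #008000 means score at S449, F1819. After flipping Y the toolpath is (33.7824,141.7817) → (32.5924,144.6546) → (29.7195,145.8446) → (26.8466,144.6546) → (25.6566,141.7817) → (26.8466,138.9088) → (29.7195,137.7188) → (32.5924,138.9088) → (33.7824,141.7817), returning to the start.

Shape 4 is a quadratic bezier drawn with `<path>`. Its stroke #008000 means score at S449, F1819. After flipping Y the toolpath is (79.6583,78.0118) → (65.1091,97.8591) → (50.6416,121.0248) → (36.2557,147.5088) → (21.9514,177.3113).

; LightBurn 1.4.05
; GRBL device profile, absolute coords
G21
G90
G0 X9.8106 Y96.7744
M3 S750
G1 X84.1990 Y25.8792 F1315
G1 X94.3616 Y52.6294
G1 X35.8768 Y29.9765
M5
G0 X114.2859 Y48.8180
M3 S449
G1 X134.8639 Y40.4686 F1819
G1 X126.5145 Y19.8906
G1 X105.9365 Y28.2400
G1 X114.2859 Y48.8180
M5
G0 X33.7824 Y141.7817
M3 S449
G1 X32.5924 Y144.6546 F1819
G1 X29.7195 Y145.8446
G1 X26.8466 Y144.6546
G1 X25.6566 Y141.7817
G1 X26.8466 Y138.9088
G1 X29.7195 Y137.7188
G1 X32.5924 Y138.9088
G1 X33.7824 Y141.7817
M5
G0 X79.6583 Y78.0118
M3 S449
G1 X65.1091 Y97.8591 F1819
G1 X50.6416 Y121.0248
G1 X36.2557 Y147.5088
G1 X21.9514 Y177.3113
M5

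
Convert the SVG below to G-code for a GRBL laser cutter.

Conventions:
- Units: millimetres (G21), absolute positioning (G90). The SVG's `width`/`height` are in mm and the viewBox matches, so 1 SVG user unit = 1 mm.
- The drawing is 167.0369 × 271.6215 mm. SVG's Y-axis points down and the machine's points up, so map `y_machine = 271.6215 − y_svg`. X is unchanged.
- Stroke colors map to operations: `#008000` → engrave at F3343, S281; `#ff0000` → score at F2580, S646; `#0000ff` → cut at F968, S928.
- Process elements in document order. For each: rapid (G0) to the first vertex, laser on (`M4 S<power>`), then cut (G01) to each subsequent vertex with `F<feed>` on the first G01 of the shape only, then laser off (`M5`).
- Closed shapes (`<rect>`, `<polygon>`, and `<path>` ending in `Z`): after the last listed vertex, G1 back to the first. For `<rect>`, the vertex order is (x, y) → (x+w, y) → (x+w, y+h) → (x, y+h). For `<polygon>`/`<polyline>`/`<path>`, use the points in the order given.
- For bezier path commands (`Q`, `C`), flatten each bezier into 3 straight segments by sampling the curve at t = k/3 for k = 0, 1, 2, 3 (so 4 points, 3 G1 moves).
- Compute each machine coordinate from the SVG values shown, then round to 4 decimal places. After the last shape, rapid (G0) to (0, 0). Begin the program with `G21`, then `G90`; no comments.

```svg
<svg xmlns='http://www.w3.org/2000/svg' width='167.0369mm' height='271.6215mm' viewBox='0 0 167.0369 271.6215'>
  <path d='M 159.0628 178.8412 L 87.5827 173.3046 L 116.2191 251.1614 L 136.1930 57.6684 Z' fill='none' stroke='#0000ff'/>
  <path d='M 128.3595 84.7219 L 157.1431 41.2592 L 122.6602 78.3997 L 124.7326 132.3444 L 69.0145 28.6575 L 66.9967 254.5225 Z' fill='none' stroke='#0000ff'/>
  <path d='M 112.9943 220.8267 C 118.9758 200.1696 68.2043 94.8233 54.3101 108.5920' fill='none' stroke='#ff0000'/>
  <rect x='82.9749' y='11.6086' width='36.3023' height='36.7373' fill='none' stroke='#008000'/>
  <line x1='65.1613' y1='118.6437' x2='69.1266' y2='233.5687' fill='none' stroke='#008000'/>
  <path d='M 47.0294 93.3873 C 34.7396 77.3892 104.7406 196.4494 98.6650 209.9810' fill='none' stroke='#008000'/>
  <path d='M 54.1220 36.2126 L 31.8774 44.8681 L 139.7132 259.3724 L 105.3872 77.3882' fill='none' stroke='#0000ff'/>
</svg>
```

viewBox `0 0 167.0369 271.6215` with mm width/height → 1 unit = 1 mm. Flip: y_m = 271.6215 − y_svg.

**Shape 1** — `<path>` closed polygon, stroke `#0000ff` → cut (S928, F968). Machine vertices: (159.0628,92.7803) → (87.5827,98.3169) → (116.2191,20.4601) → (136.1930,213.9531) → (159.0628,92.7803). Closed: final G1 returns to the first vertex.

**Shape 2** — `<path>` closed polygon, stroke `#0000ff` → cut (S928, F968). Machine vertices: (128.3595,186.8996) → (157.1431,230.3623) → (122.6602,193.2218) → (124.7326,139.2771) → (69.0145,242.9640) → (66.9967,17.0990) → (128.3595,186.8996). Closed: final G1 returns to the first vertex.

**Shape 3** — `<path>` cubic bezier, stroke `#ff0000` → score (S646, F2580). Control points (SVG): P0=(112.9943,220.8267), P1=(118.9758,200.1696), P2=(68.2043,94.8233), P3=(54.3101,108.5920); sampled at t=k/3. Machine vertices: (112.9943,50.7948) → (103.5259,92.1333) → (77.0289,144.6415) → (54.3101,163.0295). Open path.

**Shape 4** — `<rect>` rectangle, stroke `#008000` → engrave (S281, F3343). Machine vertices: (82.9749,260.0129) → (119.2772,260.0129) → (119.2772,223.2756) → (82.9749,223.2756) → (82.9749,260.0129). Closed: final G1 returns to the first vertex.

**Shape 5** — `<line>` line segment, stroke `#008000` → engrave (S281, F3343). Machine vertices: (65.1613,152.9778) → (69.1266,38.0528). Open path.

**Shape 6** — `<path>` cubic bezier, stroke `#008000` → engrave (S281, F3343). Control points (SVG): P0=(47.0294,93.3873), P1=(34.7396,77.3892), P2=(104.7406,196.4494), P3=(98.6650,209.9810); sampled at t=k/3. Machine vertices: (47.0294,178.2342) → (56.3044,158.1235) → (85.2472,101.4377) → (98.6650,61.6405). Open path.

**Shape 7** — `<path>` open polyline, stroke `#0000ff` → cut (S928, F968). Machine vertices: (54.1220,235.4089) → (31.8774,226.7534) → (139.7132,12.2491) → (105.3872,194.2333). Open path.

G21
G90
G0 X159.0628 Y92.7803
M4 S928
G01 X87.5827 Y98.3169 F968
G01 X116.2191 Y20.4601
G01 X136.1930 Y213.9531
G01 X159.0628 Y92.7803
M5
G0 X128.3595 Y186.8996
M4 S928
G01 X157.1431 Y230.3623 F968
G01 X122.6602 Y193.2218
G01 X124.7326 Y139.2771
G01 X69.0145 Y242.9640
G01 X66.9967 Y17.0990
G01 X128.3595 Y186.8996
M5
G0 X112.9943 Y50.7948
M4 S646
G01 X103.5259 Y92.1333 F2580
G01 X77.0289 Y144.6415
G01 X54.3101 Y163.0295
M5
G0 X82.9749 Y260.0129
M4 S281
G01 X119.2772 Y260.0129 F3343
G01 X119.2772 Y223.2756
G01 X82.9749 Y223.2756
G01 X82.9749 Y260.0129
M5
G0 X65.1613 Y152.9778
M4 S281
G01 X69.1266 Y38.0528 F3343
M5
G0 X47.0294 Y178.2342
M4 S281
G01 X56.3044 Y158.1235 F3343
G01 X85.2472 Y101.4377
G01 X98.6650 Y61.6405
M5
G0 X54.1220 Y235.4089
M4 S928
G01 X31.8774 Y226.7534 F968
G01 X139.7132 Y12.2491
G01 X105.3872 Y194.2333
M5
G0 X0.0000 Y0.0000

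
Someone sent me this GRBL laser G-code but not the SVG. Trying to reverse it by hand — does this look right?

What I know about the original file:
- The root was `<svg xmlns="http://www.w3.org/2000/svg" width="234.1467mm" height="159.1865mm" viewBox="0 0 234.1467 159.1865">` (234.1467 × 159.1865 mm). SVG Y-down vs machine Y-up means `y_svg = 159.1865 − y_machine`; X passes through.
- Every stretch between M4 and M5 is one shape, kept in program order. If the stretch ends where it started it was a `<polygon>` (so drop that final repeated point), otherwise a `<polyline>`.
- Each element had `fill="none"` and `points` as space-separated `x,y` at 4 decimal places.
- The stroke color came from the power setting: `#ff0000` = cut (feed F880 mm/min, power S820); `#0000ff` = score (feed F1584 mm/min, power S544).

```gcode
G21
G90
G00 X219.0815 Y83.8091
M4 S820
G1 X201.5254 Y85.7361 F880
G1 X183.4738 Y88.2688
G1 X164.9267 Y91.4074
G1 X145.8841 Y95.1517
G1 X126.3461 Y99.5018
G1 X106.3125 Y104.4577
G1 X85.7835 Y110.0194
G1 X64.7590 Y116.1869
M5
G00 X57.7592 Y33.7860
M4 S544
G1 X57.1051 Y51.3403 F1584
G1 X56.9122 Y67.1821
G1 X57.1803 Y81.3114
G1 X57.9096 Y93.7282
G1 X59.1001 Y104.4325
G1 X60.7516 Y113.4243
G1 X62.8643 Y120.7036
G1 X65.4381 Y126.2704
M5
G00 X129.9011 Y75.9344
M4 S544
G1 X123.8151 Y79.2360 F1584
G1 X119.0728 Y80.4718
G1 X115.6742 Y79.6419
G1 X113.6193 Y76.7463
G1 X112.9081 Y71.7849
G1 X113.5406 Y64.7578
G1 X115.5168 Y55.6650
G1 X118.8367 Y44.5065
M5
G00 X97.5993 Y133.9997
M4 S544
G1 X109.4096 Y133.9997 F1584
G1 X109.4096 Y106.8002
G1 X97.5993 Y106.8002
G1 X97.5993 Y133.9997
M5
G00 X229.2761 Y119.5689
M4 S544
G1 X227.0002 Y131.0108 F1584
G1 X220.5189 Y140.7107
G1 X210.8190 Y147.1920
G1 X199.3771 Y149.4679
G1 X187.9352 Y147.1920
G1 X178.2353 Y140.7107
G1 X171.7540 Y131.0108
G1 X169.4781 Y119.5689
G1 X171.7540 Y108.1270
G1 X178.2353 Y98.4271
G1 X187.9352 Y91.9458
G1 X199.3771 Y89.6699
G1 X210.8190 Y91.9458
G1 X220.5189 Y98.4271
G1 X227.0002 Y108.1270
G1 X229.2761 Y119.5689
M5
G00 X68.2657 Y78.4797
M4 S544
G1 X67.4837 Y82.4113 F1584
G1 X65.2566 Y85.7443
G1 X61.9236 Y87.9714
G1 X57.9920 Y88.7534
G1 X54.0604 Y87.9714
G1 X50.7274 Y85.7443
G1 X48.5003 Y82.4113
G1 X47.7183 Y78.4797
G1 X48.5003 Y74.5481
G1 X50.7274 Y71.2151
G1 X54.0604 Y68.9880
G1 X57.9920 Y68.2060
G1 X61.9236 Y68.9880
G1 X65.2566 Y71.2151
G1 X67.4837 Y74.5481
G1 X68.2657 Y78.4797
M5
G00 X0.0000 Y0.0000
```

Machine Y-up, SVG Y-down with viewBox height 159.1865, so y_svg = 159.1865 − y_machine; X carries over.

Run 1: the run's S820 means `#ff0000` (cut). The run is open, so emit a `<polyline>` with points (Y-flipped): 219.0815,75.3774 201.5254,73.4504 183.4738,70.9177 164.9267,67.7791 145.8841,64.0348 126.3461,59.6847 106.3125,54.7288 85.7835,49.1671 64.7590,42.9996.

Run 2: S544 ⇒ score layer `#0000ff`. The run is open, so emit a `<polyline>` with points (Y-flipped): 57.7592,125.4005 57.1051,107.8462 56.9122,92.0044 57.1803,77.8751 57.9096,65.4583 59.1001,54.7540 60.7516,45.7622 62.8643,38.4829 65.4381,32.9161.

Run 3: S544 ⇒ score layer `#0000ff`. The run is open, so emit a `<polyline>` with points (Y-flipped): 129.9011,83.2521 123.8151,79.9505 119.0728,78.7147 115.6742,79.5446 113.6193,82.4402 112.9081,87.4016 113.5406,94.4287 115.5168,103.5215 118.8367,114.6800.

Run 4: power S544 maps to stroke `#0000ff` (score). The run returns to its start, so emit a `<polygon>` with points (Y-flipped): 97.5993,25.1868 109.4096,25.1868 109.4096,52.3863 97.5993,52.3863.

Run 5: power S544 maps to stroke `#0000ff` (score). The run returns to its start, so emit a `<polygon>` with points (Y-flipped): 229.2761,39.6176 227.0002,28.1757 220.5189,18.4758 210.8190,11.9945 199.3771,9.7186 187.9352,11.9945 178.2353,18.4758 171.7540,28.1757 169.4781,39.6176 171.7540,51.0595 178.2353,60.7594 187.9352,67.2407 199.3771,69.5166 210.8190,67.2407 220.5189,60.7594 227.0002,51.0595.

Run 6: S544 ⇒ score layer `#0000ff`. The run returns to its start, so emit a `<polygon>` with points (Y-flipped): 68.2657,80.7068 67.4837,76.7752 65.2566,73.4422 61.9236,71.2151 57.9920,70.4331 54.0604,71.2151 50.7274,73.4422 48.5003,76.7752 47.7183,80.7068 48.5003,84.6384 50.7274,87.9714 54.0604,90.1985 57.9920,90.9805 61.9236,90.1985 65.2566,87.9714 67.4837,84.6384.

<svg xmlns="http://www.w3.org/2000/svg" width="234.1467mm" height="159.1865mm" viewBox="0 0 234.1467 159.1865">
  <polyline points="219.0815,75.3774 201.5254,73.4504 183.4738,70.9177 164.9267,67.7791 145.8841,64.0348 126.3461,59.6847 106.3125,54.7288 85.7835,49.1671 64.7590,42.9996" fill="none" stroke="#ff0000"/>
  <polyline points="57.7592,125.4005 57.1051,107.8462 56.9122,92.0044 57.1803,77.8751 57.9096,65.4583 59.1001,54.7540 60.7516,45.7622 62.8643,38.4829 65.4381,32.9161" fill="none" stroke="#0000ff"/>
  <polyline points="129.9011,83.2521 123.8151,79.9505 119.0728,78.7147 115.6742,79.5446 113.6193,82.4402 112.9081,87.4016 113.5406,94.4287 115.5168,103.5215 118.8367,114.6800" fill="none" stroke="#0000ff"/>
  <polygon points="97.5993,25.1868 109.4096,25.1868 109.4096,52.3863 97.5993,52.3863" fill="none" stroke="#0000ff"/>
  <polygon points="229.2761,39.6176 227.0002,28.1757 220.5189,18.4758 210.8190,11.9945 199.3771,9.7186 187.9352,11.9945 178.2353,18.4758 171.7540,28.1757 169.4781,39.6176 171.7540,51.0595 178.2353,60.7594 187.9352,67.2407 199.3771,69.5166 210.8190,67.2407 220.5189,60.7594 227.0002,51.0595" fill="none" stroke="#0000ff"/>
  <polygon points="68.2657,80.7068 67.4837,76.7752 65.2566,73.4422 61.9236,71.2151 57.9920,70.4331 54.0604,71.2151 50.7274,73.4422 48.5003,76.7752 47.7183,80.7068 48.5003,84.6384 50.7274,87.9714 54.0604,90.1985 57.9920,90.9805 61.9236,90.1985 65.2566,87.9714 67.4837,84.6384" fill="none" stroke="#0000ff"/>
</svg>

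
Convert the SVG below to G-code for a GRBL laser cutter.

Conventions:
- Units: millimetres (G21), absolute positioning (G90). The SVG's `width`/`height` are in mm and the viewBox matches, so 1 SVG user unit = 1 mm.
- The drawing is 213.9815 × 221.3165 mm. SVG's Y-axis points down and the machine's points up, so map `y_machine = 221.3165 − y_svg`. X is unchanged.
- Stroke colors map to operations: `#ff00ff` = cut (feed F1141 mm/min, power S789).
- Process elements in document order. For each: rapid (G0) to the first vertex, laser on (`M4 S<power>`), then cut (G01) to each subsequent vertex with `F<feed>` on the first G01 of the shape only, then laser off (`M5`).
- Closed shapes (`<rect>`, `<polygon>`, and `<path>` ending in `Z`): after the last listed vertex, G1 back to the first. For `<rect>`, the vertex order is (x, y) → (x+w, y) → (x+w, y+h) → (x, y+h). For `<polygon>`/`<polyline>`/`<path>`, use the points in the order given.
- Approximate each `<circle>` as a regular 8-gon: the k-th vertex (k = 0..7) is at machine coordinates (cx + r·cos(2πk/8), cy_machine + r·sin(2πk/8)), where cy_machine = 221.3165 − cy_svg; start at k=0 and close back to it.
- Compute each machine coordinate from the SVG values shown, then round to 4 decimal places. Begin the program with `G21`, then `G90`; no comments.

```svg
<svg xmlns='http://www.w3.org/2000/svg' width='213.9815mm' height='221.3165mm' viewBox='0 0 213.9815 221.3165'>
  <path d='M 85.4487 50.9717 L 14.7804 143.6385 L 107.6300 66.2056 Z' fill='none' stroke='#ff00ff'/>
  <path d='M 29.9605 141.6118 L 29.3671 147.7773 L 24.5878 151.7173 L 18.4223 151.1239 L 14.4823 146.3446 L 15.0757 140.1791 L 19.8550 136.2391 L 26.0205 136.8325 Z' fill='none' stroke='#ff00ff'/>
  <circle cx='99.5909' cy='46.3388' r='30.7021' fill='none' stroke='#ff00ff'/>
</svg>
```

G21
G90
G0 X85.4487 Y170.3448
M4 S789
G01 X14.7804 Y77.6780 F1141
G01 X107.6300 Y155.1109
G01 X85.4487 Y170.3448
M5
G0 X29.9605 Y79.7047
M4 S789
G01 X29.3671 Y73.5392 F1141
G01 X24.5878 Y69.5992
G01 X18.4223 Y70.1926
G01 X14.4823 Y74.9719
G01 X15.0757 Y81.1374
G01 X19.8550 Y85.0774
G01 X26.0205 Y84.4840
G01 X29.9605 Y79.7047
M5
G0 X130.2930 Y174.9777
M4 S789
G01 X121.3006 Y196.6874 F1141
G01 X99.5909 Y205.6798
G01 X77.8812 Y196.6874
G01 X68.8888 Y174.9777
G01 X77.8812 Y153.2680
G01 X99.5909 Y144.2756
G01 X121.3006 Y153.2680
G01 X130.2930 Y174.9777
M5

Since the viewBox matches the mm dimensions, user units are millimetres directly. The only transform is the Y-flip y_m = 221.3165 − y_svg.

Shape 1 is a closed polygon drawn with `<path>`. Its stroke #ff00ff means cut at S789, F1141. After flipping Y the toolpath is (85.4487,170.3448) → (14.7804,77.6780) → (107.6300,155.1109) → (85.4487,170.3448), returning to the start.

Shape 2 is a regular polygon drawn with `<path>`. Its stroke #ff00ff means cut at S789, F1141. After flipping Y the toolpath is (29.9605,79.7047) → (29.3671,73.5392) → (24.5878,69.5992) → (18.4223,70.1926) → (14.4823,74.9719) → (15.0757,81.1374) → (19.8550,85.0774) → (26.0205,84.4840) → (29.9605,79.7047), returning to the start.

Shape 3 is a circle drawn with `<circle>`. Its stroke #ff00ff means cut at S789, F1141. After flipping Y the toolpath is (130.2930,174.9777) → (121.3006,196.6874) → (99.5909,205.6798) → (77.8812,196.6874) → (68.8888,174.9777) → (77.8812,153.2680) → (99.5909,144.2756) → (121.3006,153.2680) → (130.2930,174.9777), returning to the start.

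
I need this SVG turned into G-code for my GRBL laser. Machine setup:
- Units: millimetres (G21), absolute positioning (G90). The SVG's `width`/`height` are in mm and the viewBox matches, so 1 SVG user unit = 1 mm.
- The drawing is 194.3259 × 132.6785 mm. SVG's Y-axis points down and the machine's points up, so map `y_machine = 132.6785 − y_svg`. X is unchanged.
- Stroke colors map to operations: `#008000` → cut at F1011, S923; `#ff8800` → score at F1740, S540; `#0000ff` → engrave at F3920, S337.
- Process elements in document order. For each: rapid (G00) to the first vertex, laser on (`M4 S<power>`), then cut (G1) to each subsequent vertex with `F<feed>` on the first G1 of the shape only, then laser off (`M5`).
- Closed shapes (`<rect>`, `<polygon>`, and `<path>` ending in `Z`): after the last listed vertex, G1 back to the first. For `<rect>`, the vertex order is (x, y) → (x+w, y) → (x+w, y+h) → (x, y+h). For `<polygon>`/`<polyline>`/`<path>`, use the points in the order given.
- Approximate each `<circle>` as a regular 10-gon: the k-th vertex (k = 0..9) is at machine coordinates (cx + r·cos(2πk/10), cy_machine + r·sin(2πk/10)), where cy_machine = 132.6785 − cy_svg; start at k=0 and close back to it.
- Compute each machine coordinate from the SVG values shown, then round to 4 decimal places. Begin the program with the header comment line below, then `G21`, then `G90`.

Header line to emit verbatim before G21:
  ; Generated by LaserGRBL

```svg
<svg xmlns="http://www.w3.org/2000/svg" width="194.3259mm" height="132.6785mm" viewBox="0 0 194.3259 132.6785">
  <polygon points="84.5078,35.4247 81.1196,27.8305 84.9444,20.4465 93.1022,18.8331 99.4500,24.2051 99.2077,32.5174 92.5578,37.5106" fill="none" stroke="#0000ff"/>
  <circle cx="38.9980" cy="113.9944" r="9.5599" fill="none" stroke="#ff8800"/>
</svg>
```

; Generated by LaserGRBL
G21
G90
G00 X84.5078 Y97.2538
M4 S337
G1 X81.1196 Y104.8480 F3920
G1 X84.9444 Y112.2320
G1 X93.1022 Y113.8454
G1 X99.4500 Y108.4734
G1 X99.2077 Y100.1611
G1 X92.5578 Y95.1679
G1 X84.5078 Y97.2538
M5
G00 X48.5579 Y18.6841
M4 S540
G1 X46.7321 Y24.3033 F1740
G1 X41.9522 Y27.7761
G1 X36.0438 Y27.7761
G1 X31.2639 Y24.3033
G1 X29.4381 Y18.6841
G1 X31.2639 Y13.0649
G1 X36.0438 Y9.5921
G1 X41.9522 Y9.5921
G1 X46.7321 Y13.0649
G1 X48.5579 Y18.6841
M5

Since the viewBox matches the mm dimensions, user units are millimetres directly. The only transform is the Y-flip y_m = 132.6785 − y_svg.

Shape 1 is a regular polygon drawn with `<polygon>`. Its stroke #0000ff means engrave at S337, F3920. After flipping Y the toolpath is (84.5078,97.2538) → (81.1196,104.8480) → (84.9444,112.2320) → (93.1022,113.8454) → (99.4500,108.4734) → (99.2077,100.1611) → (92.5578,95.1679) → (84.5078,97.2538), returning to the start.

Shape 2 is a circle drawn with `<circle>`. Its stroke #ff8800 means score at S540, F1740. After flipping Y the toolpath is (48.5579,18.6841) → (46.7321,24.3033) → (41.9522,27.7761) → (36.0438,27.7761) → (31.2639,24.3033) → (29.4381,18.6841) → (31.2639,13.0649) → (36.0438,9.5921) → (41.9522,9.5921) → (46.7321,13.0649) → (48.5579,18.6841), returning to the start.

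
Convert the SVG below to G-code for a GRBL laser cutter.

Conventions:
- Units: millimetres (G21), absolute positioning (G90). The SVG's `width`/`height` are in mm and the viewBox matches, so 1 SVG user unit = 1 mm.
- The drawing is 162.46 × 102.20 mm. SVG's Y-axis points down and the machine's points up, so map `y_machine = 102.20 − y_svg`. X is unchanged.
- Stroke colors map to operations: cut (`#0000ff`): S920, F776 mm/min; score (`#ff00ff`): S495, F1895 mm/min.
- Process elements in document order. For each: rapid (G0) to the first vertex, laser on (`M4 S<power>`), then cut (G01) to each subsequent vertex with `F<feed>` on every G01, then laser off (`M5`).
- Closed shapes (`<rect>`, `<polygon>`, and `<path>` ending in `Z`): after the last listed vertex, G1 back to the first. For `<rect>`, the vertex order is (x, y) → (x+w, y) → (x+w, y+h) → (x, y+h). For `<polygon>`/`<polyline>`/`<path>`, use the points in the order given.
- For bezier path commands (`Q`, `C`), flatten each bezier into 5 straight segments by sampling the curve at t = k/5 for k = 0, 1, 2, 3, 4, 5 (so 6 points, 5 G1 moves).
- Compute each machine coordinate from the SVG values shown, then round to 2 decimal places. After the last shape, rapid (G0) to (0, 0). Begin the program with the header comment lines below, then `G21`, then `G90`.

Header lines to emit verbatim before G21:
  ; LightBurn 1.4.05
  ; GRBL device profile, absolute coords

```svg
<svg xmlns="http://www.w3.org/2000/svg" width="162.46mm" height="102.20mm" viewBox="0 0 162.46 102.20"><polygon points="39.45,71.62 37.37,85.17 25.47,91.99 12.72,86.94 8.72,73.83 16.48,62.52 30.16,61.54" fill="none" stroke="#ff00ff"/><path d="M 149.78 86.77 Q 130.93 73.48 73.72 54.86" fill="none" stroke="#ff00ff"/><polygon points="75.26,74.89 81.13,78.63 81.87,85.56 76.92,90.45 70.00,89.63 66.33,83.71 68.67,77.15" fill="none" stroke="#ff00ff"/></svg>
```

; LightBurn 1.4.05
; GRBL device profile, absolute coords
G21
G90
G0 X39.45 Y30.58
M4 S495
G01 X37.37 Y17.03 F1895
G01 X25.47 Y10.21 F1895
G01 X12.72 Y15.26 F1895
G01 X8.72 Y28.37 F1895
G01 X16.48 Y39.68 F1895
G01 X30.16 Y40.66 F1895
G01 X39.45 Y30.58 F1895
M5
G0 X149.78 Y15.43
M4 S495
G01 X140.71 Y20.96 F1895
G01 X128.56 Y26.91 F1895
G01 X113.35 Y33.30 F1895
G01 X95.07 Y40.11 F1895
G01 X73.72 Y47.34 F1895
M5
G0 X75.26 Y27.31
M4 S495
G01 X81.13 Y23.57 F1895
G01 X81.87 Y16.64 F1895
G01 X76.92 Y11.75 F1895
G01 X70.00 Y12.57 F1895
G01 X66.33 Y18.49 F1895
G01 X68.67 Y25.05 F1895
G01 X75.26 Y27.31 F1895
M5
G0 X0.00 Y0.00

1 u = 1 mm; y_m = 102.20 − y.

[1] `<polygon>` regular polygon, #ff00ff→score S495 F1895: (39.45,30.58) → (37.37,17.03) → (25.47,10.21) → (12.72,15.26) → (8.72,28.37) → (16.48,39.68) → (30.16,40.66) → (39.45,30.58) (closed)

[2] `<path>` quadratic bezier, #ff00ff→score S495 F1895: (149.78,15.43) → (140.71,20.96) → (128.56,26.91) → (113.35,33.30) → (95.07,40.11) → (73.72,47.34)

[3] `<polygon>` regular polygon, #ff00ff→score S495 F1895: (75.26,27.31) → (81.13,23.57) → (81.87,16.64) → (76.92,11.75) → (70.00,12.57) → (66.33,18.49) → (68.67,25.05) → (75.26,27.31) (closed)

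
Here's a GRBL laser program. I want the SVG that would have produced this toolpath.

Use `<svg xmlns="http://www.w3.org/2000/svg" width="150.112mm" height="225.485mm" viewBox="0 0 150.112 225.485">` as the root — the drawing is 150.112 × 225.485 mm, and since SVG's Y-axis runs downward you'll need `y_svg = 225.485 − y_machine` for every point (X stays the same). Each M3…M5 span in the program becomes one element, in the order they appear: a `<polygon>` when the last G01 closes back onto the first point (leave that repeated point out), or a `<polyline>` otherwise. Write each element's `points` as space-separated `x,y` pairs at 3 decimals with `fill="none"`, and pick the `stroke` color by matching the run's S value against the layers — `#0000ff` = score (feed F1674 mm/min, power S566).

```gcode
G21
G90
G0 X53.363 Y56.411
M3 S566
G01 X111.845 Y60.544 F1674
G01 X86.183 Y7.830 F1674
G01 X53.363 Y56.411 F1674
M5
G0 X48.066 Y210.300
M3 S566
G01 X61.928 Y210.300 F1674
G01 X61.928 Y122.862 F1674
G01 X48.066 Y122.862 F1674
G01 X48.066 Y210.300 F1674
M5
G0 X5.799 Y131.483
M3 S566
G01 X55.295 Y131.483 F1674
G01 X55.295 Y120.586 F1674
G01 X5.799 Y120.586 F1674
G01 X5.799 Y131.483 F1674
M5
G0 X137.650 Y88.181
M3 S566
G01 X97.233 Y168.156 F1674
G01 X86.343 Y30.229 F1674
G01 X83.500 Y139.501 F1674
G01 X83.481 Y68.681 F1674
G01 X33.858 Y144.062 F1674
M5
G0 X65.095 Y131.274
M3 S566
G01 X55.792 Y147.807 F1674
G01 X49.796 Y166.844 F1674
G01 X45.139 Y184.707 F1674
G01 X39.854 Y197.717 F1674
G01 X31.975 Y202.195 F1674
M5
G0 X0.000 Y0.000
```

Machine Y-up, SVG Y-down with viewBox height 225.485, so y_svg = 225.485 − y_machine; X carries over. Every run uses S566, so all elements get stroke `#0000ff` (score).

Run 1: The run returns to its start, so emit a `<polygon>` with points (Y-flipped): 53.363,169.074 111.845,164.941 86.183,217.655.

Run 2: The run returns to its start, so emit a `<polygon>` with points (Y-flipped): 48.066,15.185 61.928,15.185 61.928,102.623 48.066,102.623.

Run 3: The run returns to its start, so emit a `<polygon>` with points (Y-flipped): 5.799,94.002 55.295,94.002 55.295,104.899 5.799,104.899.

Run 4: The run is open, so emit a `<polyline>` with points (Y-flipped): 137.650,137.304 97.233,57.329 86.343,195.256 83.500,85.984 83.481,156.804 33.858,81.423.

Run 5: The run is open, so emit a `<polyline>` with points (Y-flipped): 65.095,94.211 55.792,77.678 49.796,58.641 45.139,40.778 39.854,27.768 31.975,23.290.

<svg xmlns="http://www.w3.org/2000/svg" width="150.112mm" height="225.485mm" viewBox="0 0 150.112 225.485">
  <polygon points="53.363,169.074 111.845,164.941 86.183,217.655" fill="none" stroke="#0000ff"/>
  <polygon points="48.066,15.185 61.928,15.185 61.928,102.623 48.066,102.623" fill="none" stroke="#0000ff"/>
  <polygon points="5.799,94.002 55.295,94.002 55.295,104.899 5.799,104.899" fill="none" stroke="#0000ff"/>
  <polyline points="137.650,137.304 97.233,57.329 86.343,195.256 83.500,85.984 83.481,156.804 33.858,81.423" fill="none" stroke="#0000ff"/>
  <polyline points="65.095,94.211 55.792,77.678 49.796,58.641 45.139,40.778 39.854,27.768 31.975,23.290" fill="none" stroke="#0000ff"/>
</svg>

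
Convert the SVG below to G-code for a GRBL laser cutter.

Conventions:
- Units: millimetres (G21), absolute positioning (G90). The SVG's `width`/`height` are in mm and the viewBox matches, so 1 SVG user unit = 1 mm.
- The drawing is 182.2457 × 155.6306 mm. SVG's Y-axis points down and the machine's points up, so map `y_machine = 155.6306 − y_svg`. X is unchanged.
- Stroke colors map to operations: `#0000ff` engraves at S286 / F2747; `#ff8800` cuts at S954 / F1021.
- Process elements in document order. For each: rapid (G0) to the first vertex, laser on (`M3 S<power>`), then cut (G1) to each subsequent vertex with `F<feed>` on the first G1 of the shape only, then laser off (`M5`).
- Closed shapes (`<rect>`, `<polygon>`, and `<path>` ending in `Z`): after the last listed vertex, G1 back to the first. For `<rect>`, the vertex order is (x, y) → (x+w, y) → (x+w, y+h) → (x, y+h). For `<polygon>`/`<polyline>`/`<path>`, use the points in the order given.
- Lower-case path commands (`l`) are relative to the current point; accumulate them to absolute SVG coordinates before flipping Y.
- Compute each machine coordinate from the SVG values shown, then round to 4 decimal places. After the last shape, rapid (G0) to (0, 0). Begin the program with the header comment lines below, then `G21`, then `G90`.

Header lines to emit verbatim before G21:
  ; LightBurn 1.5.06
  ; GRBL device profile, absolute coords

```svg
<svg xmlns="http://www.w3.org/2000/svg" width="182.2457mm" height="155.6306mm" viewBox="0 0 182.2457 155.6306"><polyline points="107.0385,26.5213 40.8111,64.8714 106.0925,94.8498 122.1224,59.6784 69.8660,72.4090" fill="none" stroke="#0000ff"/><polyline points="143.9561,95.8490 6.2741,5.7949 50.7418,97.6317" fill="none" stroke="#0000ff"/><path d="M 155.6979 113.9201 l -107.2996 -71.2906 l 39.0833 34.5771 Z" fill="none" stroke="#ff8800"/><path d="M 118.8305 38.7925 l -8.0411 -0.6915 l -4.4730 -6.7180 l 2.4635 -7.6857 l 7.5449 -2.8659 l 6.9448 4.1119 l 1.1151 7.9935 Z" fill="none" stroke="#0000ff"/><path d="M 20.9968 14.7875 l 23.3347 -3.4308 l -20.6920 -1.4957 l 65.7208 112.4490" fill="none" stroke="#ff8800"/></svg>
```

Since the viewBox matches the mm dimensions, user units are millimetres directly. The only transform is the Y-flip y_m = 155.6306 − y_svg.

Shape 1 is a open polyline drawn with `<polyline>`. Its stroke #0000ff means engrave at S286, F2747. After flipping Y the toolpath is (107.0385,129.1093) → (40.8111,90.7592) → (106.0925,60.7808) → (122.1224,95.9522) → (69.8660,83.2216).

Shape 2 is a open polyline drawn with `<polyline>`. Its stroke #0000ff means engrave at S286, F2747. After flipping Y the toolpath is (143.9561,59.7816) → (6.2741,149.8357) → (50.7418,57.9989).

Shape 3 is a closed polygon drawn with `<path>`. Its stroke #ff8800 means cut at S954, F1021. After flipping Y the toolpath is (155.6979,41.7105) → (48.3983,113.0011) → (87.4816,78.4240) → (155.6979,41.7105), returning to the start.

Shape 4 is a regular polygon drawn with `<path>`. Its stroke #0000ff means engrave at S286, F2747. After flipping Y the toolpath is (118.8305,116.8381) → (110.7894,117.5296) → (106.3164,124.2476) → (108.7799,131.9333) → (116.3248,134.7992) → (123.2696,130.6873) → (124.3847,122.6938) → (118.8305,116.8381), returning to the start.

Shape 5 is a open polyline drawn with `<path>`. Its stroke #ff8800 means cut at S954, F1021. After flipping Y the toolpath is (20.9968,140.8431) → (44.3315,144.2739) → (23.6395,145.7696) → (89.3603,33.3206).

; LightBurn 1.5.06
; GRBL device profile, absolute coords
G21
G90
G0 X107.0385 Y129.1093
M3 S286
G1 X40.8111 Y90.7592 F2747
G1 X106.0925 Y60.7808
G1 X122.1224 Y95.9522
G1 X69.8660 Y83.2216
M5
G0 X143.9561 Y59.7816
M3 S286
G1 X6.2741 Y149.8357 F2747
G1 X50.7418 Y57.9989
M5
G0 X155.6979 Y41.7105
M3 S954
G1 X48.3983 Y113.0011 F1021
G1 X87.4816 Y78.4240
G1 X155.6979 Y41.7105
M5
G0 X118.8305 Y116.8381
M3 S286
G1 X110.7894 Y117.5296 F2747
G1 X106.3164 Y124.2476
G1 X108.7799 Y131.9333
G1 X116.3248 Y134.7992
G1 X123.2696 Y130.6873
G1 X124.3847 Y122.6938
G1 X118.8305 Y116.8381
M5
G0 X20.9968 Y140.8431
M3 S954
G1 X44.3315 Y144.2739 F1021
G1 X23.6395 Y145.7696
G1 X89.3603 Y33.3206
M5
G0 X0.0000 Y0.0000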